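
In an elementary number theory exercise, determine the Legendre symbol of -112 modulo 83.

-1

(-112|83)
  = (54|83)    [-112 ≡ 54 mod 83]
  = -(27|83)    [83 ≡ 3 mod 8 ⇒ (2|83) = -1]
  = (83|27)    [QR: both ≡ 3 mod 4, sign flips]
  = (2|27)    [83 ≡ 2 mod 27]
  = -(1|27)    [27 ≡ 3 mod 8 ⇒ (2|27) = -1]
  = -1    [(1|27) = 1]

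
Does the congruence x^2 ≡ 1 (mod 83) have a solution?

(1/83) = 1. Collecting the sign factors: 1.
The Legendre symbol is 1, so x^2 ≡ 1 (mod 83) has solution.

yes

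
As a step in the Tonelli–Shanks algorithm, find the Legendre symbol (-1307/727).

-1

Reduce the numerator: -1307 ≡ 147 (mod 727), so (-1307/727) = (147/727).
Both 147 ≡ 3 and 727 ≡ 3 (mod 4), so reciprocity gives (147/727) = -(727/147). Reduce: 727 ≡ 139 (mod 147). Now have -(139/147).
Both 139 ≡ 3 and 147 ≡ 3 (mod 4), so reciprocity gives (139/147) = -(147/139). Reduce: 147 ≡ 8 (mod 139). Now have (8/139).
Factor out 2: 8 = 2^3. Since 139 ≡ 3 (mod 8), (2/139) = -1, and (2/139)^3 = -1. Now have -(1/139).
(1/139) = 1. Collecting the sign factors: -1.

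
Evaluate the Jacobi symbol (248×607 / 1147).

By multiplicativity, (248·607 / 1147) = (248 / 1147)·(607 / 1147).
First factor (248 / 1147):
Factor out 2: 248 = 2^3·31. Since 1147 ≡ 3 (mod 8), (2 / 1147) = -1, and (2 / 1147)^3 = -1. Now have -(31 / 1147).
Both 31 ≡ 3 and 1147 ≡ 3 (mod 4), so reciprocity gives (31 / 1147) = -(1147 / 31). Reduce: 1147 ≡ 0 (mod 31). Now have (0 / 31).
The numerator is now 0 with denominator 31 > 1: the symbol is 0.
Second factor (607 / 1147):
Both 607 ≡ 3 and 1147 ≡ 3 (mod 4), so reciprocity gives (607 / 1147) = -(1147 / 607). Reduce: 1147 ≡ 540 (mod 607). Now have -(540 / 607).
Factor out 2: 540 = 2^2·135. Since 607 ≡ 7 (mod 8), (2 / 607) = +1, and (2 / 607)^2 = +1. Now have -(135 / 607).
Both 135 ≡ 3 and 607 ≡ 3 (mod 4), so reciprocity gives (135 / 607) = -(607 / 135). Reduce: 607 ≡ 67 (mod 135). Now have (67 / 135).
Both 67 ≡ 3 and 135 ≡ 3 (mod 4), so reciprocity gives (67 / 135) = -(135 / 67). Reduce: 135 ≡ 1 (mod 67). Now have -(1 / 67).
(1 / 67) = 1. Collecting the sign factors: -1.
Product: (0)·(-1) = 0.

0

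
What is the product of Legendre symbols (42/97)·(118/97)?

1

By multiplicativity, (42·118/97) = (42/97)·(118/97).
First factor (42/97):
(42/97)
  = (21/97)    [97 ≡ 1 mod 8 ⇒ (2/97) = +1]
  = (97/21)    [QR: 21 ≡ 1 mod 4, sign kept]
  = (13/21)    [97 ≡ 13 mod 21]
  = (21/13)    [QR: 13 ≡ 1 mod 4, sign kept]
  = (8/13)    [21 ≡ 8 mod 13]
  = -(1/13)    [13 ≡ 5 mod 8 ⇒ (2/13)^3 = -1]
  = -1    [(1/13) = 1]
Second factor (118/97):
(118/97)
  = (21/97)    [118 ≡ 21 mod 97]
  = (97/21)    [QR: 21 ≡ 1 mod 4, sign kept]
  = (13/21)    [97 ≡ 13 mod 21]
  = (21/13)    [QR: 13 ≡ 1 mod 4, sign kept]
  = (8/13)    [21 ≡ 8 mod 13]
  = -(1/13)    [13 ≡ 5 mod 8 ⇒ (2/13)^3 = -1]
  = -1    [(1/13) = 1]
Product: (-1)·(-1) = 1.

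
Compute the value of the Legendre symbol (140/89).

-1

(140/89)
  = (51/89)    [140 ≡ 51 mod 89]
  = (89/51)    [QR: 89 ≡ 1 mod 4, sign kept]
  = (38/51)    [89 ≡ 38 mod 51]
  = -(19/51)    [51 ≡ 3 mod 8 ⇒ (2/51) = -1]
  = (51/19)    [QR: both ≡ 3 mod 4, sign flips]
  = (13/19)    [51 ≡ 13 mod 19]
  = (19/13)    [QR: 13 ≡ 1 mod 4, sign kept]
  = (6/13)    [19 ≡ 6 mod 13]
  = -(3/13)    [13 ≡ 5 mod 8 ⇒ (2/13) = -1]
  = -(13/3)    [QR: 13 ≡ 1 mod 4, sign kept]
  = -(1/3)    [13 ≡ 1 mod 3]
  = -1    [(1/3) = 1]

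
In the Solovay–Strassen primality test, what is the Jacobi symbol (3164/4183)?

-1

(3164/4183)
  = (791/4183)    [4183 ≡ 7 mod 8 ⇒ (2/4183)^2 = +1]
  = -(4183/791)    [QR: both ≡ 3 mod 4, sign flips]
  = -(228/791)    [4183 ≡ 228 mod 791]
  = -(57/791)    [791 ≡ 7 mod 8 ⇒ (2/791)^2 = +1]
  = -(791/57)    [QR: 57 ≡ 1 mod 4, sign kept]
  = -(50/57)    [791 ≡ 50 mod 57]
  = -(25/57)    [57 ≡ 1 mod 8 ⇒ (2/57) = +1]
  = -(57/25)    [QR: 25 ≡ 1 mod 4, sign kept]
  = -(7/25)    [57 ≡ 7 mod 25]
  = -(25/7)    [QR: 25 ≡ 1 mod 4, sign kept]
  = -(4/7)    [25 ≡ 4 mod 7]
  = -(1/7)    [7 ≡ 7 mod 8 ⇒ (2/7)^2 = +1]
  = -1    [(1/7) = 1]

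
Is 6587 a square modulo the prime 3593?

no

Reduce the numerator: 6587 ≡ 2994 (mod 3593), so (6587|3593) = (2994|3593).
Factor out 2: 2994 = 2·1497. Since 3593 ≡ 1 (mod 8), (2|3593) = +1. Now have (1497|3593).
1497 ≡ 1 (mod 4), so quadratic reciprocity gives (1497|3593) = (3593|1497). Reduce: 3593 ≡ 599 (mod 1497). Now have (599|1497).
1497 ≡ 1 (mod 4), so quadratic reciprocity gives (599|1497) = (1497|599). Reduce: 1497 ≡ 299 (mod 599). Now have (299|599).
Both 299 ≡ 3 and 599 ≡ 3 (mod 4), so reciprocity gives (299|599) = -(599|299). Reduce: 599 ≡ 1 (mod 299). Now have -(1|299).
(1|299) = 1. Collecting the sign factors: -1.
(6587|3593) = -1, and 3593 is prime, so 6587 is not a quadratic residue mod 3593.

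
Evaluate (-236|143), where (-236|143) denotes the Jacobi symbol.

1

(-236|143)
  = -(236|143)    [143 ≡ 3 mod 4 ⇒ (-1|143) = -1]
  = -(93|143)    [236 ≡ 93 mod 143]
  = -(143|93)    [QR: 93 ≡ 1 mod 4, sign kept]
  = -(50|93)    [143 ≡ 50 mod 93]
  = (25|93)    [93 ≡ 5 mod 8 ⇒ (2|93) = -1]
  = (93|25)    [QR: 25 ≡ 1 mod 4, sign kept]
  = (18|25)    [93 ≡ 18 mod 25]
  = (9|25)    [25 ≡ 1 mod 8 ⇒ (2|25) = +1]
  = (25|9)    [QR: 9 ≡ 1 mod 4, sign kept]
  = (7|9)    [25 ≡ 7 mod 9]
  = (9|7)    [QR: 9 ≡ 1 mod 4, sign kept]
  = (2|7)    [9 ≡ 2 mod 7]
  = (1|7)    [7 ≡ 7 mod 8 ⇒ (2|7) = +1]
  = 1    [(1|7) = 1]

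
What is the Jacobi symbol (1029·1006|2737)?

0

By multiplicativity, (1029·1006|2737) = (1029|2737)·(1006|2737).
First factor (1029|2737):
(1029|2737)
  = (2737|1029)    [QR: 1029 ≡ 1 mod 4, sign kept]
  = (679|1029)    [2737 ≡ 679 mod 1029]
  = (1029|679)    [QR: 1029 ≡ 1 mod 4, sign kept]
  = (350|679)    [1029 ≡ 350 mod 679]
  = (175|679)    [679 ≡ 7 mod 8 ⇒ (2|679) = +1]
  = -(679|175)    [QR: both ≡ 3 mod 4, sign flips]
  = -(154|175)    [679 ≡ 154 mod 175]
  = -(77|175)    [175 ≡ 7 mod 8 ⇒ (2|175) = +1]
  = -(175|77)    [QR: 77 ≡ 1 mod 4, sign kept]
  = -(21|77)    [175 ≡ 21 mod 77]
  = -(77|21)    [QR: 21 ≡ 1 mod 4, sign kept]
  = -(14|21)    [77 ≡ 14 mod 21]
  = (7|21)    [21 ≡ 5 mod 8 ⇒ (2|21) = -1]
  = (21|7)    [QR: 21 ≡ 1 mod 4, sign kept]
  = (0|7)    [21 ≡ 0 mod 7]
  = 0    [numerator 0, gcd > 1]
Second factor (1006|2737):
(1006|2737)
  = (503|2737)    [2737 ≡ 1 mod 8 ⇒ (2|2737) = +1]
  = (2737|503)    [QR: 2737 ≡ 1 mod 4, sign kept]
  = (222|503)    [2737 ≡ 222 mod 503]
  = (111|503)    [503 ≡ 7 mod 8 ⇒ (2|503) = +1]
  = -(503|111)    [QR: both ≡ 3 mod 4, sign flips]
  = -(59|111)    [503 ≡ 59 mod 111]
  = (111|59)    [QR: both ≡ 3 mod 4, sign flips]
  = (52|59)    [111 ≡ 52 mod 59]
  = (13|59)    [59 ≡ 3 mod 8 ⇒ (2|59)^2 = +1]
  = (59|13)    [QR: 13 ≡ 1 mod 4, sign kept]
  = (7|13)    [59 ≡ 7 mod 13]
  = (13|7)    [QR: 13 ≡ 1 mod 4, sign kept]
  = (6|7)    [13 ≡ 6 mod 7]
  = (3|7)    [7 ≡ 7 mod 8 ⇒ (2|7) = +1]
  = -(7|3)    [QR: both ≡ 3 mod 4, sign flips]
  = -(1|3)    [7 ≡ 1 mod 3]
  = -1    [(1|3) = 1]
Product: (0)·(-1) = 0.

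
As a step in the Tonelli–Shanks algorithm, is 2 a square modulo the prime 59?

Factor out 2: 2 = 2. Since 59 ≡ 3 (mod 8), (2/59) = -1. Now have -(1/59).
(1/59) = 1. Collecting the sign factors: -1.
The Legendre symbol is -1, so x^2 ≡ 2 (mod 59) has no solution.

no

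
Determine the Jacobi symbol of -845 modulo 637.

(-845|637)
  = (845|637)    [637 ≡ 1 mod 4 ⇒ (-1|637) = +1]
  = (208|637)    [845 ≡ 208 mod 637]
  = (13|637)    [637 ≡ 5 mod 8 ⇒ (2|637)^4 = +1]
  = (637|13)    [QR: 13 ≡ 1 mod 4, sign kept]
  = (0|13)    [637 ≡ 0 mod 13]
  = 0    [numerator 0, gcd > 1]

0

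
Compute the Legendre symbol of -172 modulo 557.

(-172/557)
  = (172/557)    [557 ≡ 1 mod 4 ⇒ (-1/557) = +1]
  = (43/557)    [557 ≡ 5 mod 8 ⇒ (2/557)^2 = +1]
  = (557/43)    [QR: 557 ≡ 1 mod 4, sign kept]
  = (41/43)    [557 ≡ 41 mod 43]
  = (43/41)    [QR: 41 ≡ 1 mod 4, sign kept]
  = (2/41)    [43 ≡ 2 mod 41]
  = (1/41)    [41 ≡ 1 mod 8 ⇒ (2/41) = +1]
  = 1    [(1/41) = 1]

1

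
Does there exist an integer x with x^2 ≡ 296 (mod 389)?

yes

Factor out 2: 296 = 2^3·37. Since 389 ≡ 5 (mod 8), (2/389) = -1, and (2/389)^3 = -1. Now have -(37/389).
37 ≡ 1 (mod 4), so quadratic reciprocity gives (37/389) = (389/37). Reduce: 389 ≡ 19 (mod 37). Now have -(19/37).
37 ≡ 1 (mod 4), so quadratic reciprocity gives (19/37) = (37/19). Reduce: 37 ≡ 18 (mod 19). Now have -(18/19).
Factor out 2: 18 = 2·9. Since 19 ≡ 3 (mod 8), (2/19) = -1. Now have (9/19).
9 ≡ 1 (mod 4), so quadratic reciprocity gives (9/19) = (19/9). Reduce: 19 ≡ 1 (mod 9). Now have (1/9).
(1/9) = 1. Collecting the sign factors: 1.
(296/389) = 1, and 389 is prime, so 296 is a quadratic residue mod 389.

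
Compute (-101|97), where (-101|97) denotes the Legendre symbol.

(-101|97)
  = (101|97)    [97 ≡ 1 mod 4 ⇒ (-1|97) = +1]
  = (4|97)    [101 ≡ 4 mod 97]
  = (1|97)    [97 ≡ 1 mod 8 ⇒ (2|97)^2 = +1]
  = 1    [(1|97) = 1]

1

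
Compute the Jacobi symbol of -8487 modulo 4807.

(-8487|4807)
  = (1127|4807)    [-8487 ≡ 1127 mod 4807]
  = -(4807|1127)    [QR: both ≡ 3 mod 4, sign flips]
  = -(299|1127)    [4807 ≡ 299 mod 1127]
  = (1127|299)    [QR: both ≡ 3 mod 4, sign flips]
  = (230|299)    [1127 ≡ 230 mod 299]
  = -(115|299)    [299 ≡ 3 mod 8 ⇒ (2|299) = -1]
  = (299|115)    [QR: both ≡ 3 mod 4, sign flips]
  = (69|115)    [299 ≡ 69 mod 115]
  = (115|69)    [QR: 69 ≡ 1 mod 4, sign kept]
  = (46|69)    [115 ≡ 46 mod 69]
  = -(23|69)    [69 ≡ 5 mod 8 ⇒ (2|69) = -1]
  = -(69|23)    [QR: 69 ≡ 1 mod 4, sign kept]
  = -(0|23)    [69 ≡ 0 mod 23]
  = 0    [numerator 0, gcd > 1]

0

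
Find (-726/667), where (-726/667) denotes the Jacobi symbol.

-1

Reduce the numerator: -726 ≡ 608 (mod 667), so (-726/667) = (608/667).
Factor out 2: 608 = 2^5·19. Since 667 ≡ 3 (mod 8), (2/667) = -1, and (2/667)^5 = -1. Now have -(19/667).
Both 19 ≡ 3 and 667 ≡ 3 (mod 4), so reciprocity gives (19/667) = -(667/19). Reduce: 667 ≡ 2 (mod 19). Now have (2/19).
Factor out 2: 2 = 2. Since 19 ≡ 3 (mod 8), (2/19) = -1. Now have -(1/19).
(1/19) = 1. Collecting the sign factors: -1.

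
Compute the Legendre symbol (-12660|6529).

1

(-12660|6529)
  = (398|6529)    [-12660 ≡ 398 mod 6529]
  = (199|6529)    [6529 ≡ 1 mod 8 ⇒ (2|6529) = +1]
  = (6529|199)    [QR: 6529 ≡ 1 mod 4, sign kept]
  = (161|199)    [6529 ≡ 161 mod 199]
  = (199|161)    [QR: 161 ≡ 1 mod 4, sign kept]
  = (38|161)    [199 ≡ 38 mod 161]
  = (19|161)    [161 ≡ 1 mod 8 ⇒ (2|161) = +1]
  = (161|19)    [QR: 161 ≡ 1 mod 4, sign kept]
  = (9|19)    [161 ≡ 9 mod 19]
  = (19|9)    [QR: 9 ≡ 1 mod 4, sign kept]
  = (1|9)    [19 ≡ 1 mod 9]
  = 1    [(1|9) = 1]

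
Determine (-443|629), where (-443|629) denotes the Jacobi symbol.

1

Reduce the numerator: -443 ≡ 186 (mod 629), so (-443|629) = (186|629).
Factor out 2: 186 = 2·93. Since 629 ≡ 5 (mod 8), (2|629) = -1. Now have -(93|629).
93 ≡ 1 (mod 4), so quadratic reciprocity gives (93|629) = (629|93). Reduce: 629 ≡ 71 (mod 93). Now have -(71|93).
93 ≡ 1 (mod 4), so quadratic reciprocity gives (71|93) = (93|71). Reduce: 93 ≡ 22 (mod 71). Now have -(22|71).
Factor out 2: 22 = 2·11. Since 71 ≡ 7 (mod 8), (2|71) = +1. Now have -(11|71).
Both 11 ≡ 3 and 71 ≡ 3 (mod 4), so reciprocity gives (11|71) = -(71|11). Reduce: 71 ≡ 5 (mod 11). Now have (5|11).
5 ≡ 1 (mod 4), so quadratic reciprocity gives (5|11) = (11|5). Reduce: 11 ≡ 1 (mod 5). Now have (1|5).
(1|5) = 1. Collecting the sign factors: 1.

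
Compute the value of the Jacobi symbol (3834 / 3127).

1

(3834 / 3127)
  = (707 / 3127)    [3834 ≡ 707 mod 3127]
  = -(3127 / 707)    [QR: both ≡ 3 mod 4, sign flips]
  = -(299 / 707)    [3127 ≡ 299 mod 707]
  = (707 / 299)    [QR: both ≡ 3 mod 4, sign flips]
  = (109 / 299)    [707 ≡ 109 mod 299]
  = (299 / 109)    [QR: 109 ≡ 1 mod 4, sign kept]
  = (81 / 109)    [299 ≡ 81 mod 109]
  = (109 / 81)    [QR: 81 ≡ 1 mod 4, sign kept]
  = (28 / 81)    [109 ≡ 28 mod 81]
  = (7 / 81)    [81 ≡ 1 mod 8 ⇒ (2 / 81)^2 = +1]
  = (81 / 7)    [QR: 81 ≡ 1 mod 4, sign kept]
  = (4 / 7)    [81 ≡ 4 mod 7]
  = (1 / 7)    [7 ≡ 7 mod 8 ⇒ (2 / 7)^2 = +1]
  = 1    [(1 / 7) = 1]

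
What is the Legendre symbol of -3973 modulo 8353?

1

(-3973/8353)
  = (3973/8353)    [8353 ≡ 1 mod 4 ⇒ (-1/8353) = +1]
  = (8353/3973)    [QR: 3973 ≡ 1 mod 4, sign kept]
  = (407/3973)    [8353 ≡ 407 mod 3973]
  = (3973/407)    [QR: 3973 ≡ 1 mod 4, sign kept]
  = (310/407)    [3973 ≡ 310 mod 407]
  = (155/407)    [407 ≡ 7 mod 8 ⇒ (2/407) = +1]
  = -(407/155)    [QR: both ≡ 3 mod 4, sign flips]
  = -(97/155)    [407 ≡ 97 mod 155]
  = -(155/97)    [QR: 97 ≡ 1 mod 4, sign kept]
  = -(58/97)    [155 ≡ 58 mod 97]
  = -(29/97)    [97 ≡ 1 mod 8 ⇒ (2/97) = +1]
  = -(97/29)    [QR: 29 ≡ 1 mod 4, sign kept]
  = -(10/29)    [97 ≡ 10 mod 29]
  = (5/29)    [29 ≡ 5 mod 8 ⇒ (2/29) = -1]
  = (29/5)    [QR: 5 ≡ 1 mod 4, sign kept]
  = (4/5)    [29 ≡ 4 mod 5]
  = (1/5)    [5 ≡ 5 mod 8 ⇒ (2/5)^2 = +1]
  = 1    [(1/5) = 1]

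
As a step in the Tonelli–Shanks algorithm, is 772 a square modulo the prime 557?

no

Reduce the numerator: 772 ≡ 215 (mod 557), so (772|557) = (215|557).
557 ≡ 1 (mod 4), so quadratic reciprocity gives (215|557) = (557|215). Reduce: 557 ≡ 127 (mod 215). Now have (127|215).
Both 127 ≡ 3 and 215 ≡ 3 (mod 4), so reciprocity gives (127|215) = -(215|127). Reduce: 215 ≡ 88 (mod 127). Now have -(88|127).
Factor out 2: 88 = 2^3·11. Since 127 ≡ 7 (mod 8), (2|127) = +1, and (2|127)^3 = +1. Now have -(11|127).
Both 11 ≡ 3 and 127 ≡ 3 (mod 4), so reciprocity gives (11|127) = -(127|11). Reduce: 127 ≡ 6 (mod 11). Now have (6|11).
Factor out 2: 6 = 2·3. Since 11 ≡ 3 (mod 8), (2|11) = -1. Now have -(3|11).
Both 3 ≡ 3 and 11 ≡ 3 (mod 4), so reciprocity gives (3|11) = -(11|3). Reduce: 11 ≡ 2 (mod 3). Now have (2|3).
Factor out 2: 2 = 2. Since 3 ≡ 3 (mod 8), (2|3) = -1. Now have -(1|3).
(1|3) = 1. Collecting the sign factors: -1.
The Legendre symbol is -1, so x^2 ≡ 772 (mod 557) has no solution.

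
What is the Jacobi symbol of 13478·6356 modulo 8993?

By multiplicativity, (13478·6356 / 8993) = (13478 / 8993)·(6356 / 8993).
First factor (13478 / 8993):
(13478 / 8993)
  = (4485 / 8993)    [13478 ≡ 4485 mod 8993]
  = (8993 / 4485)    [QR: 4485 ≡ 1 mod 4, sign kept]
  = (23 / 4485)    [8993 ≡ 23 mod 4485]
  = (4485 / 23)    [QR: 4485 ≡ 1 mod 4, sign kept]
  = (0 / 23)    [4485 ≡ 0 mod 23]
  = 0    [numerator 0, gcd > 1]
Second factor (6356 / 8993):
(6356 / 8993)
  = (1589 / 8993)    [8993 ≡ 1 mod 8 ⇒ (2 / 8993)^2 = +1]
  = (8993 / 1589)    [QR: 1589 ≡ 1 mod 4, sign kept]
  = (1048 / 1589)    [8993 ≡ 1048 mod 1589]
  = -(131 / 1589)    [1589 ≡ 5 mod 8 ⇒ (2 / 1589)^3 = -1]
  = -(1589 / 131)    [QR: 1589 ≡ 1 mod 4, sign kept]
  = -(17 / 131)    [1589 ≡ 17 mod 131]
  = -(131 / 17)    [QR: 17 ≡ 1 mod 4, sign kept]
  = -(12 / 17)    [131 ≡ 12 mod 17]
  = -(3 / 17)    [17 ≡ 1 mod 8 ⇒ (2 / 17)^2 = +1]
  = -(17 / 3)    [QR: 17 ≡ 1 mod 4, sign kept]
  = -(2 / 3)    [17 ≡ 2 mod 3]
  = (1 / 3)    [3 ≡ 3 mod 8 ⇒ (2 / 3) = -1]
  = 1    [(1 / 3) = 1]
Product: (0)·(1) = 0.

0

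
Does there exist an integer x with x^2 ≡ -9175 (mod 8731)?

yes

Pull out -1: (-9175|8731) = (-1|8731)·(9175|8731). Since 8731 ≡ 3 (mod 4), (-1|8731) = -1. Now have -(9175|8731).
Reduce the numerator: 9175 ≡ 444 (mod 8731), so (9175|8731) = (444|8731).
Factor out 2: 444 = 2^2·111. Since 8731 ≡ 3 (mod 8), (2|8731) = -1, and (2|8731)^2 = +1. Now have -(111|8731).
Both 111 ≡ 3 and 8731 ≡ 3 (mod 4), so reciprocity gives (111|8731) = -(8731|111). Reduce: 8731 ≡ 73 (mod 111). Now have (73|111).
73 ≡ 1 (mod 4), so quadratic reciprocity gives (73|111) = (111|73). Reduce: 111 ≡ 38 (mod 73). Now have (38|73).
Factor out 2: 38 = 2·19. Since 73 ≡ 1 (mod 8), (2|73) = +1. Now have (19|73).
73 ≡ 1 (mod 4), so quadratic reciprocity gives (19|73) = (73|19). Reduce: 73 ≡ 16 (mod 19). Now have (16|19).
Factor out 2: 16 = 2^4. Since 19 ≡ 3 (mod 8), (2|19) = -1, and (2|19)^4 = +1. Now have (1|19).
(1|19) = 1. Collecting the sign factors: 1.
(-9175|8731) = 1, and 8731 is prime, so -9175 is a quadratic residue mod 8731.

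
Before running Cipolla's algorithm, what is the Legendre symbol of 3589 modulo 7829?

3589 ≡ 1 (mod 4), so quadratic reciprocity gives (3589/7829) = (7829/3589). Reduce: 7829 ≡ 651 (mod 3589). Now have (651/3589).
3589 ≡ 1 (mod 4), so quadratic reciprocity gives (651/3589) = (3589/651). Reduce: 3589 ≡ 334 (mod 651). Now have (334/651).
Factor out 2: 334 = 2·167. Since 651 ≡ 3 (mod 8), (2/651) = -1. Now have -(167/651).
Both 167 ≡ 3 and 651 ≡ 3 (mod 4), so reciprocity gives (167/651) = -(651/167). Reduce: 651 ≡ 150 (mod 167). Now have (150/167).
Factor out 2: 150 = 2·75. Since 167 ≡ 7 (mod 8), (2/167) = +1. Now have (75/167).
Both 75 ≡ 3 and 167 ≡ 3 (mod 4), so reciprocity gives (75/167) = -(167/75). Reduce: 167 ≡ 17 (mod 75). Now have -(17/75).
17 ≡ 1 (mod 4), so quadratic reciprocity gives (17/75) = (75/17). Reduce: 75 ≡ 7 (mod 17). Now have -(7/17).
17 ≡ 1 (mod 4), so quadratic reciprocity gives (7/17) = (17/7). Reduce: 17 ≡ 3 (mod 7). Now have -(3/7).
Both 3 ≡ 3 and 7 ≡ 3 (mod 4), so reciprocity gives (3/7) = -(7/3). Reduce: 7 ≡ 1 (mod 3). Now have (1/3).
(1/3) = 1. Collecting the sign factors: 1.

1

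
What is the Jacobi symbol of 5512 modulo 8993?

1

Factor out 2: 5512 = 2^3·689. Since 8993 ≡ 1 (mod 8), (2 / 8993) = +1, and (2 / 8993)^3 = +1. Now have (689 / 8993).
689 ≡ 1 (mod 4), so quadratic reciprocity gives (689 / 8993) = (8993 / 689). Reduce: 8993 ≡ 36 (mod 689). Now have (36 / 689).
Factor out 2: 36 = 2^2·9. Since 689 ≡ 1 (mod 8), (2 / 689) = +1, and (2 / 689)^2 = +1. Now have (9 / 689).
9 ≡ 1 (mod 4), so quadratic reciprocity gives (9 / 689) = (689 / 9). Reduce: 689 ≡ 5 (mod 9). Now have (5 / 9).
5 ≡ 1 (mod 4), so quadratic reciprocity gives (5 / 9) = (9 / 5). Reduce: 9 ≡ 4 (mod 5). Now have (4 / 5).
Factor out 2: 4 = 2^2. Since 5 ≡ 5 (mod 8), (2 / 5) = -1, and (2 / 5)^2 = +1. Now have (1 / 5).
(1 / 5) = 1. Collecting the sign factors: 1.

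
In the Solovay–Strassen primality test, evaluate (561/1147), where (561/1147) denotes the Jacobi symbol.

(561/1147)
  = (1147/561)    [QR: 561 ≡ 1 mod 4, sign kept]
  = (25/561)    [1147 ≡ 25 mod 561]
  = (561/25)    [QR: 25 ≡ 1 mod 4, sign kept]
  = (11/25)    [561 ≡ 11 mod 25]
  = (25/11)    [QR: 25 ≡ 1 mod 4, sign kept]
  = (3/11)    [25 ≡ 3 mod 11]
  = -(11/3)    [QR: both ≡ 3 mod 4, sign flips]
  = -(2/3)    [11 ≡ 2 mod 3]
  = (1/3)    [3 ≡ 3 mod 8 ⇒ (2/3) = -1]
  = 1    [(1/3) = 1]

1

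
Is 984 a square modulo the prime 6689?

yes

(984|6689)
  = (123|6689)    [6689 ≡ 1 mod 8 ⇒ (2|6689)^3 = +1]
  = (6689|123)    [QR: 6689 ≡ 1 mod 4, sign kept]
  = (47|123)    [6689 ≡ 47 mod 123]
  = -(123|47)    [QR: both ≡ 3 mod 4, sign flips]
  = -(29|47)    [123 ≡ 29 mod 47]
  = -(47|29)    [QR: 29 ≡ 1 mod 4, sign kept]
  = -(18|29)    [47 ≡ 18 mod 29]
  = (9|29)    [29 ≡ 5 mod 8 ⇒ (2|29) = -1]
  = (29|9)    [QR: 9 ≡ 1 mod 4, sign kept]
  = (2|9)    [29 ≡ 2 mod 9]
  = (1|9)    [9 ≡ 1 mod 8 ⇒ (2|9) = +1]
  = 1    [(1|9) = 1]
The Legendre symbol is 1, so x^2 ≡ 984 (mod 6689) has solution.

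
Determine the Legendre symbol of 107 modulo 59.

Reduce the numerator: 107 ≡ 48 (mod 59), so (107/59) = (48/59).
Factor out 2: 48 = 2^4·3. Since 59 ≡ 3 (mod 8), (2/59) = -1, and (2/59)^4 = +1. Now have (3/59).
Both 3 ≡ 3 and 59 ≡ 3 (mod 4), so reciprocity gives (3/59) = -(59/3). Reduce: 59 ≡ 2 (mod 3). Now have -(2/3).
Factor out 2: 2 = 2. Since 3 ≡ 3 (mod 8), (2/3) = -1. Now have (1/3).
(1/3) = 1. Collecting the sign factors: 1.

1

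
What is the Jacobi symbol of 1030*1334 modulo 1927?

By multiplicativity, (1030·1334/1927) = (1030/1927)·(1334/1927).
First factor (1030/1927):
Factor out 2: 1030 = 2·515. Since 1927 ≡ 7 (mod 8), (2/1927) = +1. Now have (515/1927).
Both 515 ≡ 3 and 1927 ≡ 3 (mod 4), so reciprocity gives (515/1927) = -(1927/515). Reduce: 1927 ≡ 382 (mod 515). Now have -(382/515).
Factor out 2: 382 = 2·191. Since 515 ≡ 3 (mod 8), (2/515) = -1. Now have (191/515).
Both 191 ≡ 3 and 515 ≡ 3 (mod 4), so reciprocity gives (191/515) = -(515/191). Reduce: 515 ≡ 133 (mod 191). Now have -(133/191).
133 ≡ 1 (mod 4), so quadratic reciprocity gives (133/191) = (191/133). Reduce: 191 ≡ 58 (mod 133). Now have -(58/133).
Factor out 2: 58 = 2·29. Since 133 ≡ 5 (mod 8), (2/133) = -1. Now have (29/133).
29 ≡ 1 (mod 4), so quadratic reciprocity gives (29/133) = (133/29). Reduce: 133 ≡ 17 (mod 29). Now have (17/29).
17 ≡ 1 (mod 4), so quadratic reciprocity gives (17/29) = (29/17). Reduce: 29 ≡ 12 (mod 17). Now have (12/17).
Factor out 2: 12 = 2^2·3. Since 17 ≡ 1 (mod 8), (2/17) = +1, and (2/17)^2 = +1. Now have (3/17).
17 ≡ 1 (mod 4), so quadratic reciprocity gives (3/17) = (17/3). Reduce: 17 ≡ 2 (mod 3). Now have (2/3).
Factor out 2: 2 = 2. Since 3 ≡ 3 (mod 8), (2/3) = -1. Now have -(1/3).
(1/3) = 1. Collecting the sign factors: -1.
Second factor (1334/1927):
Factor out 2: 1334 = 2·667. Since 1927 ≡ 7 (mod 8), (2/1927) = +1. Now have (667/1927).
Both 667 ≡ 3 and 1927 ≡ 3 (mod 4), so reciprocity gives (667/1927) = -(1927/667). Reduce: 1927 ≡ 593 (mod 667). Now have -(593/667).
593 ≡ 1 (mod 4), so quadratic reciprocity gives (593/667) = (667/593). Reduce: 667 ≡ 74 (mod 593). Now have -(74/593).
Factor out 2: 74 = 2·37. Since 593 ≡ 1 (mod 8), (2/593) = +1. Now have -(37/593).
37 ≡ 1 (mod 4), so quadratic reciprocity gives (37/593) = (593/37). Reduce: 593 ≡ 1 (mod 37). Now have -(1/37).
(1/37) = 1. Collecting the sign factors: -1.
Product: (-1)·(-1) = 1.

1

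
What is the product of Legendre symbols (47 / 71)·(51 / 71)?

1

By multiplicativity, (47·51 / 71) = (47 / 71)·(51 / 71).
First factor (47 / 71):
Both 47 ≡ 3 and 71 ≡ 3 (mod 4), so reciprocity gives (47 / 71) = -(71 / 47). Reduce: 71 ≡ 24 (mod 47). Now have -(24 / 47).
Factor out 2: 24 = 2^3·3. Since 47 ≡ 7 (mod 8), (2 / 47) = +1, and (2 / 47)^3 = +1. Now have -(3 / 47).
Both 3 ≡ 3 and 47 ≡ 3 (mod 4), so reciprocity gives (3 / 47) = -(47 / 3). Reduce: 47 ≡ 2 (mod 3). Now have (2 / 3).
Factor out 2: 2 = 2. Since 3 ≡ 3 (mod 8), (2 / 3) = -1. Now have -(1 / 3).
(1 / 3) = 1. Collecting the sign factors: -1.
Second factor (51 / 71):
Both 51 ≡ 3 and 71 ≡ 3 (mod 4), so reciprocity gives (51 / 71) = -(71 / 51). Reduce: 71 ≡ 20 (mod 51). Now have -(20 / 51).
Factor out 2: 20 = 2^2·5. Since 51 ≡ 3 (mod 8), (2 / 51) = -1, and (2 / 51)^2 = +1. Now have -(5 / 51).
5 ≡ 1 (mod 4), so quadratic reciprocity gives (5 / 51) = (51 / 5). Reduce: 51 ≡ 1 (mod 5). Now have -(1 / 5).
(1 / 5) = 1. Collecting the sign factors: -1.
Product: (-1)·(-1) = 1.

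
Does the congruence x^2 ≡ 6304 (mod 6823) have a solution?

no

(6304|6823)
  = (197|6823)    [6823 ≡ 7 mod 8 ⇒ (2|6823)^5 = +1]
  = (6823|197)    [QR: 197 ≡ 1 mod 4, sign kept]
  = (125|197)    [6823 ≡ 125 mod 197]
  = (197|125)    [QR: 125 ≡ 1 mod 4, sign kept]
  = (72|125)    [197 ≡ 72 mod 125]
  = -(9|125)    [125 ≡ 5 mod 8 ⇒ (2|125)^3 = -1]
  = -(125|9)    [QR: 9 ≡ 1 mod 4, sign kept]
  = -(8|9)    [125 ≡ 8 mod 9]
  = -(1|9)    [9 ≡ 1 mod 8 ⇒ (2|9)^3 = +1]
  = -1    [(1|9) = 1]
(6304|6823) = -1, and 6823 is prime, so 6304 is not a quadratic residue mod 6823.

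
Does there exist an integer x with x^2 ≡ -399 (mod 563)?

(-399/563)
  = -(399/563)    [563 ≡ 3 mod 4 ⇒ (-1/563) = -1]
  = (563/399)    [QR: both ≡ 3 mod 4, sign flips]
  = (164/399)    [563 ≡ 164 mod 399]
  = (41/399)    [399 ≡ 7 mod 8 ⇒ (2/399)^2 = +1]
  = (399/41)    [QR: 41 ≡ 1 mod 4, sign kept]
  = (30/41)    [399 ≡ 30 mod 41]
  = (15/41)    [41 ≡ 1 mod 8 ⇒ (2/41) = +1]
  = (41/15)    [QR: 41 ≡ 1 mod 4, sign kept]
  = (11/15)    [41 ≡ 11 mod 15]
  = -(15/11)    [QR: both ≡ 3 mod 4, sign flips]
  = -(4/11)    [15 ≡ 4 mod 11]
  = -(1/11)    [11 ≡ 3 mod 8 ⇒ (2/11)^2 = +1]
  = -1    [(1/11) = 1]
The Legendre symbol is -1, so x^2 ≡ -399 (mod 563) has no solution.

no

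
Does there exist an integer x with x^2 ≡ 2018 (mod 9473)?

yes

Factor out 2: 2018 = 2·1009. Since 9473 ≡ 1 (mod 8), (2|9473) = +1. Now have (1009|9473).
1009 ≡ 1 (mod 4), so quadratic reciprocity gives (1009|9473) = (9473|1009). Reduce: 9473 ≡ 392 (mod 1009). Now have (392|1009).
Factor out 2: 392 = 2^3·49. Since 1009 ≡ 1 (mod 8), (2|1009) = +1, and (2|1009)^3 = +1. Now have (49|1009).
49 ≡ 1 (mod 4), so quadratic reciprocity gives (49|1009) = (1009|49). Reduce: 1009 ≡ 29 (mod 49). Now have (29|49).
29 ≡ 1 (mod 4), so quadratic reciprocity gives (29|49) = (49|29). Reduce: 49 ≡ 20 (mod 29). Now have (20|29).
Factor out 2: 20 = 2^2·5. Since 29 ≡ 5 (mod 8), (2|29) = -1, and (2|29)^2 = +1. Now have (5|29).
5 ≡ 1 (mod 4), so quadratic reciprocity gives (5|29) = (29|5). Reduce: 29 ≡ 4 (mod 5). Now have (4|5).
Factor out 2: 4 = 2^2. Since 5 ≡ 5 (mod 8), (2|5) = -1, and (2|5)^2 = +1. Now have (1|5).
(1|5) = 1. Collecting the sign factors: 1.
The Legendre symbol is 1, so x^2 ≡ 2018 (mod 9473) has solution.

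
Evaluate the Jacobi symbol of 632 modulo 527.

1

Reduce the numerator: 632 ≡ 105 (mod 527), so (632/527) = (105/527).
105 ≡ 1 (mod 4), so quadratic reciprocity gives (105/527) = (527/105). Reduce: 527 ≡ 2 (mod 105). Now have (2/105).
Factor out 2: 2 = 2. Since 105 ≡ 1 (mod 8), (2/105) = +1. Now have (1/105).
(1/105) = 1. Collecting the sign factors: 1.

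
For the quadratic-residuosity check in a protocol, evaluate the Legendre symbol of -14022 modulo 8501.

-1

Pull out -1: (-14022 / 8501) = (-1 / 8501)·(14022 / 8501). Since 8501 ≡ 1 (mod 4), (-1 / 8501) = +1. Now have (14022 / 8501).
Reduce the numerator: 14022 ≡ 5521 (mod 8501), so (14022 / 8501) = (5521 / 8501).
5521 ≡ 1 (mod 4), so quadratic reciprocity gives (5521 / 8501) = (8501 / 5521). Reduce: 8501 ≡ 2980 (mod 5521). Now have (2980 / 5521).
Factor out 2: 2980 = 2^2·745. Since 5521 ≡ 1 (mod 8), (2 / 5521) = +1, and (2 / 5521)^2 = +1. Now have (745 / 5521).
745 ≡ 1 (mod 4), so quadratic reciprocity gives (745 / 5521) = (5521 / 745). Reduce: 5521 ≡ 306 (mod 745). Now have (306 / 745).
Factor out 2: 306 = 2·153. Since 745 ≡ 1 (mod 8), (2 / 745) = +1. Now have (153 / 745).
153 ≡ 1 (mod 4), so quadratic reciprocity gives (153 / 745) = (745 / 153). Reduce: 745 ≡ 133 (mod 153). Now have (133 / 153).
133 ≡ 1 (mod 4), so quadratic reciprocity gives (133 / 153) = (153 / 133). Reduce: 153 ≡ 20 (mod 133). Now have (20 / 133).
Factor out 2: 20 = 2^2·5. Since 133 ≡ 5 (mod 8), (2 / 133) = -1, and (2 / 133)^2 = +1. Now have (5 / 133).
5 ≡ 1 (mod 4), so quadratic reciprocity gives (5 / 133) = (133 / 5). Reduce: 133 ≡ 3 (mod 5). Now have (3 / 5).
5 ≡ 1 (mod 4), so quadratic reciprocity gives (3 / 5) = (5 / 3). Reduce: 5 ≡ 2 (mod 3). Now have (2 / 3).
Factor out 2: 2 = 2. Since 3 ≡ 3 (mod 8), (2 / 3) = -1. Now have -(1 / 3).
(1 / 3) = 1. Collecting the sign factors: -1.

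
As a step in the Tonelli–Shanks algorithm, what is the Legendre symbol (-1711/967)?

1

(-1711/967)
  = (223/967)    [-1711 ≡ 223 mod 967]
  = -(967/223)    [QR: both ≡ 3 mod 4, sign flips]
  = -(75/223)    [967 ≡ 75 mod 223]
  = (223/75)    [QR: both ≡ 3 mod 4, sign flips]
  = (73/75)    [223 ≡ 73 mod 75]
  = (75/73)    [QR: 73 ≡ 1 mod 4, sign kept]
  = (2/73)    [75 ≡ 2 mod 73]
  = (1/73)    [73 ≡ 1 mod 8 ⇒ (2/73) = +1]
  = 1    [(1/73) = 1]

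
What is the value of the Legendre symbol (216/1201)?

(216/1201)
  = (27/1201)    [1201 ≡ 1 mod 8 ⇒ (2/1201)^3 = +1]
  = (1201/27)    [QR: 1201 ≡ 1 mod 4, sign kept]
  = (13/27)    [1201 ≡ 13 mod 27]
  = (27/13)    [QR: 13 ≡ 1 mod 4, sign kept]
  = (1/13)    [27 ≡ 1 mod 13]
  = 1    [(1/13) = 1]

1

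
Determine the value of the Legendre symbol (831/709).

1

(831/709)
  = (122/709)    [831 ≡ 122 mod 709]
  = -(61/709)    [709 ≡ 5 mod 8 ⇒ (2/709) = -1]
  = -(709/61)    [QR: 61 ≡ 1 mod 4, sign kept]
  = -(38/61)    [709 ≡ 38 mod 61]
  = (19/61)    [61 ≡ 5 mod 8 ⇒ (2/61) = -1]
  = (61/19)    [QR: 61 ≡ 1 mod 4, sign kept]
  = (4/19)    [61 ≡ 4 mod 19]
  = (1/19)    [19 ≡ 3 mod 8 ⇒ (2/19)^2 = +1]
  = 1    [(1/19) = 1]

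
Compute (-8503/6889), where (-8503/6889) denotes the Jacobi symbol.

(-8503/6889)
  = (5275/6889)    [-8503 ≡ 5275 mod 6889]
  = (6889/5275)    [QR: 6889 ≡ 1 mod 4, sign kept]
  = (1614/5275)    [6889 ≡ 1614 mod 5275]
  = -(807/5275)    [5275 ≡ 3 mod 8 ⇒ (2/5275) = -1]
  = (5275/807)    [QR: both ≡ 3 mod 4, sign flips]
  = (433/807)    [5275 ≡ 433 mod 807]
  = (807/433)    [QR: 433 ≡ 1 mod 4, sign kept]
  = (374/433)    [807 ≡ 374 mod 433]
  = (187/433)    [433 ≡ 1 mod 8 ⇒ (2/433) = +1]
  = (433/187)    [QR: 433 ≡ 1 mod 4, sign kept]
  = (59/187)    [433 ≡ 59 mod 187]
  = -(187/59)    [QR: both ≡ 3 mod 4, sign flips]
  = -(10/59)    [187 ≡ 10 mod 59]
  = (5/59)    [59 ≡ 3 mod 8 ⇒ (2/59) = -1]
  = (59/5)    [QR: 5 ≡ 1 mod 4, sign kept]
  = (4/5)    [59 ≡ 4 mod 5]
  = (1/5)    [5 ≡ 5 mod 8 ⇒ (2/5)^2 = +1]
  = 1    [(1/5) = 1]

1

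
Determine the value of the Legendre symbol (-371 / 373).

-1

(-371 / 373)
  = (2 / 373)    [-371 ≡ 2 mod 373]
  = -(1 / 373)    [373 ≡ 5 mod 8 ⇒ (2 / 373) = -1]
  = -1    [(1 / 373) = 1]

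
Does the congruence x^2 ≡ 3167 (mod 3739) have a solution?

yes

Both 3167 ≡ 3 and 3739 ≡ 3 (mod 4), so reciprocity gives (3167/3739) = -(3739/3167). Reduce: 3739 ≡ 572 (mod 3167). Now have -(572/3167).
Factor out 2: 572 = 2^2·143. Since 3167 ≡ 7 (mod 8), (2/3167) = +1, and (2/3167)^2 = +1. Now have -(143/3167).
Both 143 ≡ 3 and 3167 ≡ 3 (mod 4), so reciprocity gives (143/3167) = -(3167/143). Reduce: 3167 ≡ 21 (mod 143). Now have (21/143).
21 ≡ 1 (mod 4), so quadratic reciprocity gives (21/143) = (143/21). Reduce: 143 ≡ 17 (mod 21). Now have (17/21).
17 ≡ 1 (mod 4), so quadratic reciprocity gives (17/21) = (21/17). Reduce: 21 ≡ 4 (mod 17). Now have (4/17).
Factor out 2: 4 = 2^2. Since 17 ≡ 1 (mod 8), (2/17) = +1, and (2/17)^2 = +1. Now have (1/17).
(1/17) = 1. Collecting the sign factors: 1.
The Legendre symbol is 1, so x^2 ≡ 3167 (mod 3739) has solution.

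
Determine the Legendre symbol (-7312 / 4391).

Pull out -1: (-7312 / 4391) = (-1 / 4391)·(7312 / 4391). Since 4391 ≡ 3 (mod 4), (-1 / 4391) = -1. Now have -(7312 / 4391).
Reduce the numerator: 7312 ≡ 2921 (mod 4391), so (7312 / 4391) = (2921 / 4391).
2921 ≡ 1 (mod 4), so quadratic reciprocity gives (2921 / 4391) = (4391 / 2921). Reduce: 4391 ≡ 1470 (mod 2921). Now have -(1470 / 2921).
Factor out 2: 1470 = 2·735. Since 2921 ≡ 1 (mod 8), (2 / 2921) = +1. Now have -(735 / 2921).
2921 ≡ 1 (mod 4), so quadratic reciprocity gives (735 / 2921) = (2921 / 735). Reduce: 2921 ≡ 716 (mod 735). Now have -(716 / 735).
Factor out 2: 716 = 2^2·179. Since 735 ≡ 7 (mod 8), (2 / 735) = +1, and (2 / 735)^2 = +1. Now have -(179 / 735).
Both 179 ≡ 3 and 735 ≡ 3 (mod 4), so reciprocity gives (179 / 735) = -(735 / 179). Reduce: 735 ≡ 19 (mod 179). Now have (19 / 179).
Both 19 ≡ 3 and 179 ≡ 3 (mod 4), so reciprocity gives (19 / 179) = -(179 / 19). Reduce: 179 ≡ 8 (mod 19). Now have -(8 / 19).
Factor out 2: 8 = 2^3. Since 19 ≡ 3 (mod 8), (2 / 19) = -1, and (2 / 19)^3 = -1. Now have (1 / 19).
(1 / 19) = 1. Collecting the sign factors: 1.

1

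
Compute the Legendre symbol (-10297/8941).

1

Pull out -1: (-10297/8941) = (-1/8941)·(10297/8941). Since 8941 ≡ 1 (mod 4), (-1/8941) = +1. Now have (10297/8941).
Reduce the numerator: 10297 ≡ 1356 (mod 8941), so (10297/8941) = (1356/8941).
Factor out 2: 1356 = 2^2·339. Since 8941 ≡ 5 (mod 8), (2/8941) = -1, and (2/8941)^2 = +1. Now have (339/8941).
8941 ≡ 1 (mod 4), so quadratic reciprocity gives (339/8941) = (8941/339). Reduce: 8941 ≡ 127 (mod 339). Now have (127/339).
Both 127 ≡ 3 and 339 ≡ 3 (mod 4), so reciprocity gives (127/339) = -(339/127). Reduce: 339 ≡ 85 (mod 127). Now have -(85/127).
85 ≡ 1 (mod 4), so quadratic reciprocity gives (85/127) = (127/85). Reduce: 127 ≡ 42 (mod 85). Now have -(42/85).
Factor out 2: 42 = 2·21. Since 85 ≡ 5 (mod 8), (2/85) = -1. Now have (21/85).
21 ≡ 1 (mod 4), so quadratic reciprocity gives (21/85) = (85/21). Reduce: 85 ≡ 1 (mod 21). Now have (1/21).
(1/21) = 1. Collecting the sign factors: 1.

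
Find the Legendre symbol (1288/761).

(1288/761)
  = (527/761)    [1288 ≡ 527 mod 761]
  = (761/527)    [QR: 761 ≡ 1 mod 4, sign kept]
  = (234/527)    [761 ≡ 234 mod 527]
  = (117/527)    [527 ≡ 7 mod 8 ⇒ (2/527) = +1]
  = (527/117)    [QR: 117 ≡ 1 mod 4, sign kept]
  = (59/117)    [527 ≡ 59 mod 117]
  = (117/59)    [QR: 117 ≡ 1 mod 4, sign kept]
  = (58/59)    [117 ≡ 58 mod 59]
  = -(29/59)    [59 ≡ 3 mod 8 ⇒ (2/59) = -1]
  = -(59/29)    [QR: 29 ≡ 1 mod 4, sign kept]
  = -(1/29)    [59 ≡ 1 mod 29]
  = -1    [(1/29) = 1]

-1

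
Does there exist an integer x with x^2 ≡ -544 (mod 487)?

Reduce the numerator: -544 ≡ 430 (mod 487), so (-544|487) = (430|487).
Factor out 2: 430 = 2·215. Since 487 ≡ 7 (mod 8), (2|487) = +1. Now have (215|487).
Both 215 ≡ 3 and 487 ≡ 3 (mod 4), so reciprocity gives (215|487) = -(487|215). Reduce: 487 ≡ 57 (mod 215). Now have -(57|215).
57 ≡ 1 (mod 4), so quadratic reciprocity gives (57|215) = (215|57). Reduce: 215 ≡ 44 (mod 57). Now have -(44|57).
Factor out 2: 44 = 2^2·11. Since 57 ≡ 1 (mod 8), (2|57) = +1, and (2|57)^2 = +1. Now have -(11|57).
57 ≡ 1 (mod 4), so quadratic reciprocity gives (11|57) = (57|11). Reduce: 57 ≡ 2 (mod 11). Now have -(2|11).
Factor out 2: 2 = 2. Since 11 ≡ 3 (mod 8), (2|11) = -1. Now have (1|11).
(1|11) = 1. Collecting the sign factors: 1.
The Legendre symbol is 1, so x^2 ≡ -544 (mod 487) has solution.

yes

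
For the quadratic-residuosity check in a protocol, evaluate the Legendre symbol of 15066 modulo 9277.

(15066/9277)
  = (5789/9277)    [15066 ≡ 5789 mod 9277]
  = (9277/5789)    [QR: 5789 ≡ 1 mod 4, sign kept]
  = (3488/5789)    [9277 ≡ 3488 mod 5789]
  = -(109/5789)    [5789 ≡ 5 mod 8 ⇒ (2/5789)^5 = -1]
  = -(5789/109)    [QR: 109 ≡ 1 mod 4, sign kept]
  = -(12/109)    [5789 ≡ 12 mod 109]
  = -(3/109)    [109 ≡ 5 mod 8 ⇒ (2/109)^2 = +1]
  = -(109/3)    [QR: 109 ≡ 1 mod 4, sign kept]
  = -(1/3)    [109 ≡ 1 mod 3]
  = -1    [(1/3) = 1]

-1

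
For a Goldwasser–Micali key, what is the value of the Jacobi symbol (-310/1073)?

Reduce the numerator: -310 ≡ 763 (mod 1073), so (-310/1073) = (763/1073).
1073 ≡ 1 (mod 4), so quadratic reciprocity gives (763/1073) = (1073/763). Reduce: 1073 ≡ 310 (mod 763). Now have (310/763).
Factor out 2: 310 = 2·155. Since 763 ≡ 3 (mod 8), (2/763) = -1. Now have -(155/763).
Both 155 ≡ 3 and 763 ≡ 3 (mod 4), so reciprocity gives (155/763) = -(763/155). Reduce: 763 ≡ 143 (mod 155). Now have (143/155).
Both 143 ≡ 3 and 155 ≡ 3 (mod 4), so reciprocity gives (143/155) = -(155/143). Reduce: 155 ≡ 12 (mod 143). Now have -(12/143).
Factor out 2: 12 = 2^2·3. Since 143 ≡ 7 (mod 8), (2/143) = +1, and (2/143)^2 = +1. Now have -(3/143).
Both 3 ≡ 3 and 143 ≡ 3 (mod 4), so reciprocity gives (3/143) = -(143/3). Reduce: 143 ≡ 2 (mod 3). Now have (2/3).
Factor out 2: 2 = 2. Since 3 ≡ 3 (mod 8), (2/3) = -1. Now have -(1/3).
(1/3) = 1. Collecting the sign factors: -1.

-1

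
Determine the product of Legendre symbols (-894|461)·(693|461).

-1

By multiplicativity, (-894·693|461) = (-894|461)·(693|461).
First factor (-894|461):
(-894|461)
  = (28|461)    [-894 ≡ 28 mod 461]
  = (7|461)    [461 ≡ 5 mod 8 ⇒ (2|461)^2 = +1]
  = (461|7)    [QR: 461 ≡ 1 mod 4, sign kept]
  = (6|7)    [461 ≡ 6 mod 7]
  = (3|7)    [7 ≡ 7 mod 8 ⇒ (2|7) = +1]
  = -(7|3)    [QR: both ≡ 3 mod 4, sign flips]
  = -(1|3)    [7 ≡ 1 mod 3]
  = -1    [(1|3) = 1]
Second factor (693|461):
(693|461)
  = (232|461)    [693 ≡ 232 mod 461]
  = -(29|461)    [461 ≡ 5 mod 8 ⇒ (2|461)^3 = -1]
  = -(461|29)    [QR: 29 ≡ 1 mod 4, sign kept]
  = -(26|29)    [461 ≡ 26 mod 29]
  = (13|29)    [29 ≡ 5 mod 8 ⇒ (2|29) = -1]
  = (29|13)    [QR: 13 ≡ 1 mod 4, sign kept]
  = (3|13)    [29 ≡ 3 mod 13]
  = (13|3)    [QR: 13 ≡ 1 mod 4, sign kept]
  = (1|3)    [13 ≡ 1 mod 3]
  = 1    [(1|3) = 1]
Product: (-1)·(1) = -1.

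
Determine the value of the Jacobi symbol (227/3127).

(227/3127)
  = -(3127/227)    [QR: both ≡ 3 mod 4, sign flips]
  = -(176/227)    [3127 ≡ 176 mod 227]
  = -(11/227)    [227 ≡ 3 mod 8 ⇒ (2/227)^4 = +1]
  = (227/11)    [QR: both ≡ 3 mod 4, sign flips]
  = (7/11)    [227 ≡ 7 mod 11]
  = -(11/7)    [QR: both ≡ 3 mod 4, sign flips]
  = -(4/7)    [11 ≡ 4 mod 7]
  = -(1/7)    [7 ≡ 7 mod 8 ⇒ (2/7)^2 = +1]
  = -1    [(1/7) = 1]

-1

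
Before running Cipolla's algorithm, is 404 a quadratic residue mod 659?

no

(404/659)
  = (101/659)    [659 ≡ 3 mod 8 ⇒ (2/659)^2 = +1]
  = (659/101)    [QR: 101 ≡ 1 mod 4, sign kept]
  = (53/101)    [659 ≡ 53 mod 101]
  = (101/53)    [QR: 53 ≡ 1 mod 4, sign kept]
  = (48/53)    [101 ≡ 48 mod 53]
  = (3/53)    [53 ≡ 5 mod 8 ⇒ (2/53)^4 = +1]
  = (53/3)    [QR: 53 ≡ 1 mod 4, sign kept]
  = (2/3)    [53 ≡ 2 mod 3]
  = -(1/3)    [3 ≡ 3 mod 8 ⇒ (2/3) = -1]
  = -1    [(1/3) = 1]
The Legendre symbol is -1, so x^2 ≡ 404 (mod 659) has no solution.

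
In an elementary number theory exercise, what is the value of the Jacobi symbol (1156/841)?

1

(1156/841)
  = (315/841)    [1156 ≡ 315 mod 841]
  = (841/315)    [QR: 841 ≡ 1 mod 4, sign kept]
  = (211/315)    [841 ≡ 211 mod 315]
  = -(315/211)    [QR: both ≡ 3 mod 4, sign flips]
  = -(104/211)    [315 ≡ 104 mod 211]
  = (13/211)    [211 ≡ 3 mod 8 ⇒ (2/211)^3 = -1]
  = (211/13)    [QR: 13 ≡ 1 mod 4, sign kept]
  = (3/13)    [211 ≡ 3 mod 13]
  = (13/3)    [QR: 13 ≡ 1 mod 4, sign kept]
  = (1/3)    [13 ≡ 1 mod 3]
  = 1    [(1/3) = 1]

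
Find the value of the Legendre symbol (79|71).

Reduce the numerator: 79 ≡ 8 (mod 71), so (79|71) = (8|71).
Factor out 2: 8 = 2^3. Since 71 ≡ 7 (mod 8), (2|71) = +1, and (2|71)^3 = +1. Now have (1|71).
(1|71) = 1. Collecting the sign factors: 1.

1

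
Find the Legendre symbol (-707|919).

Reduce the numerator: -707 ≡ 212 (mod 919), so (-707|919) = (212|919).
Factor out 2: 212 = 2^2·53. Since 919 ≡ 7 (mod 8), (2|919) = +1, and (2|919)^2 = +1. Now have (53|919).
53 ≡ 1 (mod 4), so quadratic reciprocity gives (53|919) = (919|53). Reduce: 919 ≡ 18 (mod 53). Now have (18|53).
Factor out 2: 18 = 2·9. Since 53 ≡ 5 (mod 8), (2|53) = -1. Now have -(9|53).
9 ≡ 1 (mod 4), so quadratic reciprocity gives (9|53) = (53|9). Reduce: 53 ≡ 8 (mod 9). Now have -(8|9).
Factor out 2: 8 = 2^3. Since 9 ≡ 1 (mod 8), (2|9) = +1, and (2|9)^3 = +1. Now have -(1|9).
(1|9) = 1. Collecting the sign factors: -1.

-1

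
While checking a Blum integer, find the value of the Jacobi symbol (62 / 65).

-1

Factor out 2: 62 = 2·31. Since 65 ≡ 1 (mod 8), (2 / 65) = +1. Now have (31 / 65).
65 ≡ 1 (mod 4), so quadratic reciprocity gives (31 / 65) = (65 / 31). Reduce: 65 ≡ 3 (mod 31). Now have (3 / 31).
Both 3 ≡ 3 and 31 ≡ 3 (mod 4), so reciprocity gives (3 / 31) = -(31 / 3). Reduce: 31 ≡ 1 (mod 3). Now have -(1 / 3).
(1 / 3) = 1. Collecting the sign factors: -1.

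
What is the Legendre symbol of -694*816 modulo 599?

By multiplicativity, (-694·816/599) = (-694/599)·(816/599).
First factor (-694/599):
Reduce the numerator: -694 ≡ 504 (mod 599), so (-694/599) = (504/599).
Factor out 2: 504 = 2^3·63. Since 599 ≡ 7 (mod 8), (2/599) = +1, and (2/599)^3 = +1. Now have (63/599).
Both 63 ≡ 3 and 599 ≡ 3 (mod 4), so reciprocity gives (63/599) = -(599/63). Reduce: 599 ≡ 32 (mod 63). Now have -(32/63).
Factor out 2: 32 = 2^5. Since 63 ≡ 7 (mod 8), (2/63) = +1, and (2/63)^5 = +1. Now have -(1/63).
(1/63) = 1. Collecting the sign factors: -1.
Second factor (816/599):
Reduce the numerator: 816 ≡ 217 (mod 599), so (816/599) = (217/599).
217 ≡ 1 (mod 4), so quadratic reciprocity gives (217/599) = (599/217). Reduce: 599 ≡ 165 (mod 217). Now have (165/217).
165 ≡ 1 (mod 4), so quadratic reciprocity gives (165/217) = (217/165). Reduce: 217 ≡ 52 (mod 165). Now have (52/165).
Factor out 2: 52 = 2^2·13. Since 165 ≡ 5 (mod 8), (2/165) = -1, and (2/165)^2 = +1. Now have (13/165).
13 ≡ 1 (mod 4), so quadratic reciprocity gives (13/165) = (165/13). Reduce: 165 ≡ 9 (mod 13). Now have (9/13).
9 ≡ 1 (mod 4), so quadratic reciprocity gives (9/13) = (13/9). Reduce: 13 ≡ 4 (mod 9). Now have (4/9).
Factor out 2: 4 = 2^2. Since 9 ≡ 1 (mod 8), (2/9) = +1, and (2/9)^2 = +1. Now have (1/9).
(1/9) = 1. Collecting the sign factors: 1.
Product: (-1)·(1) = -1.

-1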